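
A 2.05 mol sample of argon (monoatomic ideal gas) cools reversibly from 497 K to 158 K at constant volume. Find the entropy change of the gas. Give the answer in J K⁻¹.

ΔS = -29.3 J/K

At constant volume, ΔS = nC_V ln(T₂/T₁) with C_V = 3R/2 = 12.47 J mol⁻¹ K⁻¹.
ΔS = 2.05 × 12.47 × ln(158/497) = -29.3 J/K.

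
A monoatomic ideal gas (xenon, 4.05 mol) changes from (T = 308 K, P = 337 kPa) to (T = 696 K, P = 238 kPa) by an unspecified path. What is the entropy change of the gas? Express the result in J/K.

ΔS = nC_p ln(T₂/T₁) − nR ln(P₂/P₁), with C_p = 5R/2 = 20.79 J mol⁻¹ K⁻¹ for a monoatomic ideal gas.
ΔS = 4.05 × [20.79 × ln(696/308) − 8.314 × ln(238/337)] = 80.3 J/K.

ΔS = 80.3 J/K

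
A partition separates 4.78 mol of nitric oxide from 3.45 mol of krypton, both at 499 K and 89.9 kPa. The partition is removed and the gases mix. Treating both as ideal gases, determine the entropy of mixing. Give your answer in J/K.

ΔS_mix = 46.5 J/K

Mole fractions: x_A = 4.78/8.23 = 0.581, x_B = 0.419.
ΔS_mix = −R(n_A ln x_A + n_B ln x_B) = −8.314 × (4.78 ln 0.581 + 3.45 ln 0.419) = 46.5 J/K.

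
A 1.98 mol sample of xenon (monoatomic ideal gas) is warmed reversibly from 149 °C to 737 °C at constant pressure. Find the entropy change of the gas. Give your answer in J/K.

In kelvin: T₁ = 422.15 K, T₂ = 1010.15 K. At constant pressure, ΔS = nC_p ln(T₂/T₁) with C_p = 5R/2 = 20.79 J mol⁻¹ K⁻¹.
ΔS = 1.98 × 20.79 × ln(1010.15/422.15) = 35.9 J/K.

ΔS = 35.9 J/K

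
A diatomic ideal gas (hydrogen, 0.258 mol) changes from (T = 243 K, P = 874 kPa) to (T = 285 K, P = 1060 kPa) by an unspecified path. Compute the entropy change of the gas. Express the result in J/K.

ΔS = 0.783 J/K

ΔS = nC_p ln(T₂/T₁) − nR ln(P₂/P₁), with C_p = 7R/2 = 29.1 J mol⁻¹ K⁻¹ for a diatomic ideal gas.
ΔS = 0.258 × [29.1 × ln(285/243) − 8.314 × ln(1060/874)] = 0.783 J/K.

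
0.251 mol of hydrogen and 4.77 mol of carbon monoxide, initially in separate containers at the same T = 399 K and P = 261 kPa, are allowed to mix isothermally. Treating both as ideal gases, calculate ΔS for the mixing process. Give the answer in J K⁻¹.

Mole fractions: x_A = 0.251/5.02 = 0.05, x_B = 0.95.
ΔS_mix = −R(n_A ln x_A + n_B ln x_B) = −8.314 × (0.251 ln 0.05 + 4.77 ln 0.95) = 8.29 J/K.

ΔS_mix = 8.29 J/K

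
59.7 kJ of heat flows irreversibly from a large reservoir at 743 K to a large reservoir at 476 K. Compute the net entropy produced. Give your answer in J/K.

ΔS_hot = −Q/T_H = −59700/743 = -80.35 J/K and ΔS_cold = +Q/T_C = 59700/476 = 125.4 J/K.
ΔS_total = -80.35 + 125.4 = 45.1 J/K, positive as the second law requires.

ΔS_total = 45.1 J/K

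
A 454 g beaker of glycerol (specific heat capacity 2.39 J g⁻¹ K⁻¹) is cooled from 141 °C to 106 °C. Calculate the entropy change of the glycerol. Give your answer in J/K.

ΔS = -95.8 J/K

In kelvin: T₁ = 414.15 K, T₂ = 379.15 K. ΔS = ∫dQ_rev/T = m c ln(T₂/T₁) = 454 × 2.39 × ln(379.15/414.15) = -95.8 J/K.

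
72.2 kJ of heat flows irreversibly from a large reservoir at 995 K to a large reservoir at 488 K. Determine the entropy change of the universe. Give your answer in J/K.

ΔS_hot = −Q/T_H = −72200/995 = -72.56 J/K and ΔS_cold = +Q/T_C = 72200/488 = 148 J/K.
ΔS_total = -72.56 + 148 = 75.4 J/K, positive as the second law requires.

ΔS_total = 75.4 J/K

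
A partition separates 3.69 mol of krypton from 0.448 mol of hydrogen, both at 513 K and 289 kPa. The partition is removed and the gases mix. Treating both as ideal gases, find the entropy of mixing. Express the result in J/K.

Mole fractions: x_A = 3.69/4.14 = 0.892, x_B = 0.108.
ΔS_mix = −R(n_A ln x_A + n_B ln x_B) = −8.314 × (3.69 ln 0.892 + 0.448 ln 0.108) = 11.8 J/K.

ΔS_mix = 11.8 J/K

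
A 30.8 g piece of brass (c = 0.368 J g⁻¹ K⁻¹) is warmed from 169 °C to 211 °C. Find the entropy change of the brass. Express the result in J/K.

In kelvin: T₁ = 442.15 K, T₂ = 484.15 K. ΔS = ∫dQ_rev/T = m c ln(T₂/T₁) = 30.8 × 0.368 × ln(484.15/442.15) = 1.03 J/K.

ΔS = 1.03 J/K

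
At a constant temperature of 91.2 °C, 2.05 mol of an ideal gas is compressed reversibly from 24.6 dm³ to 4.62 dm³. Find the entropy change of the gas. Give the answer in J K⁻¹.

ΔS_gas = -28.5 J/K

For an isothermal ideal gas ΔS_gas = nR ln(V₂/V₁) = 2.05 × 8.314 × ln(4.62/24.6) = -28.5 J/K.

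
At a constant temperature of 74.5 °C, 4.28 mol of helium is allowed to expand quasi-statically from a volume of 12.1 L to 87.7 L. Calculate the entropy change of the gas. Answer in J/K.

For an isothermal ideal gas ΔS_gas = nR ln(V₂/V₁) = 4.28 × 8.314 × ln(87.7/12.1) = 70.5 J/K.

ΔS_gas = 70.5 J/K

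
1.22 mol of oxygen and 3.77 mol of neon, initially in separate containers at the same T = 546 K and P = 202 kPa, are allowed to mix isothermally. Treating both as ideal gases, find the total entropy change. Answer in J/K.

ΔS_mix = 23.1 J/K

Mole fractions: x_A = 1.22/4.99 = 0.244, x_B = 0.756.
ΔS_mix = −R(n_A ln x_A + n_B ln x_B) = −8.314 × (1.22 ln 0.244 + 3.77 ln 0.756) = 23.1 J/K.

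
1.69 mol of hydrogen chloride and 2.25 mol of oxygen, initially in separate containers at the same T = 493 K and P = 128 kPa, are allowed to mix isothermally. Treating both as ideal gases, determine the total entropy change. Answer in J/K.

ΔS_mix = 22.4 J/K

Mole fractions: x_A = 1.69/3.94 = 0.429, x_B = 0.571.
ΔS_mix = −R(n_A ln x_A + n_B ln x_B) = −8.314 × (1.69 ln 0.429 + 2.25 ln 0.571) = 22.4 J/K.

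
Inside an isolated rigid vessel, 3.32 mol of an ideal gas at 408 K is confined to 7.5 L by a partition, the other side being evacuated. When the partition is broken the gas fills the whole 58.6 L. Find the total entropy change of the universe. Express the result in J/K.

For an ideal gas in free expansion Q = 0 and W = 0, so T is unchanged.
Entropy is a state function; using a reversible isothermal path, ΔS_gas = nR ln(V₂/V₁) = 3.32 × 8.314 × ln(58.6/7.5) = 56.7 J/K.
The insulated surroundings exchange no heat, so ΔS_surr = 0 and ΔS_universe = ΔS_gas.

ΔS_universe = 56.7 J/K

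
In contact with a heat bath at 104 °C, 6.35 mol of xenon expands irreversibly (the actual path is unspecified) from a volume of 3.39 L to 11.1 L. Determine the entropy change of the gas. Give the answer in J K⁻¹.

ΔS_gas = 62.6 J/K

Entropy is a state function, so ΔS_gas depends only on the end states.
For an isothermal ideal gas ΔS_gas = nR ln(V₂/V₁) = 6.35 × 8.314 × ln(11.1/3.39) = 62.6 J/K.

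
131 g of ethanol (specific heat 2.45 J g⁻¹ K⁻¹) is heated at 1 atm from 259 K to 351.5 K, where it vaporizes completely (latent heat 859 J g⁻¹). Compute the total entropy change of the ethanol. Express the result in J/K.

Warming step: ΔS₁ = m c ln(T_tr/T_i) = 131 × 2.45 × ln(351.5/259) = 98.01 J/K.
Phase change: ΔS₂ = +mL/T_tr = 131 × 859 / 351.5 = 320.1 J/K.
ΔS_total = (98.01) + (320.1) = 418 J/K.

ΔS = 418 J/K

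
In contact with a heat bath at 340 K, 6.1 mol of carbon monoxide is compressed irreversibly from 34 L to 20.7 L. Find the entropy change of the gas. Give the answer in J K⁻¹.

Entropy is a state function, so ΔS_gas depends only on the end states.
For an isothermal ideal gas ΔS_gas = nR ln(V₂/V₁) = 6.1 × 8.314 × ln(20.7/34) = -25.2 J/K.

ΔS_gas = -25.2 J/K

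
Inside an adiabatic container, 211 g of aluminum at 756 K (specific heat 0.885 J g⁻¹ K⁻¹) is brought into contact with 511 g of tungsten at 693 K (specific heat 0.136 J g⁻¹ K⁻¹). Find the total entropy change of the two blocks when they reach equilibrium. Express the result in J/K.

ΔS_total = 0.189 J/K

Energy balance: T_f = (m₁c₁T₁ + m₂c₂T₂)/(m₁c₁ + m₂c₂) = 738.91 K.
ΔS₁ = m₁c₁ ln(T_f/T₁) = 186.735 × ln(738.91/756) = -4.269 J/K.
ΔS₂ = m₂c₂ ln(T_f/T₂) = 69.496 × ln(738.91/693) = 4.458 J/K.
ΔS_total = -4.269 + 4.458 = 0.189 J/K.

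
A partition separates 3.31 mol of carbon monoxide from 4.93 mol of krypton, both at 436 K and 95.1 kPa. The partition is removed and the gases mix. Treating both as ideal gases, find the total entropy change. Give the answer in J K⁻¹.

ΔS_mix = 46.2 J/K

Mole fractions: x_A = 3.31/8.24 = 0.402, x_B = 0.598.
ΔS_mix = −R(n_A ln x_A + n_B ln x_B) = −8.314 × (3.31 ln 0.402 + 4.93 ln 0.598) = 46.2 J/K.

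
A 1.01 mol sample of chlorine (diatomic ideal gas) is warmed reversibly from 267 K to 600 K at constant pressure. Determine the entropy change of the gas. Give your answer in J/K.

At constant pressure, ΔS = nC_p ln(T₂/T₁) with C_p = 7R/2 = 29.1 J mol⁻¹ K⁻¹.
ΔS = 1.01 × 29.1 × ln(600/267) = 23.8 J/K.

ΔS = 23.8 J/K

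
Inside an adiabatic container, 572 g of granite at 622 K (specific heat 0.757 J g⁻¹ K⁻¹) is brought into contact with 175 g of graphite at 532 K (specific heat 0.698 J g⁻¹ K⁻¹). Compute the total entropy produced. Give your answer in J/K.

ΔS_total = 1.13 J/K

Energy balance: T_f = (m₁c₁T₁ + m₂c₂T₂)/(m₁c₁ + m₂c₂) = 602.2 K.
ΔS₁ = m₁c₁ ln(T_f/T₁) = 433.004 × ln(602.2/622) = -14.01 J/K.
ΔS₂ = m₂c₂ ln(T_f/T₂) = 122.15 × ln(602.2/532) = 15.14 J/K.
ΔS_total = -14.01 + 15.14 = 1.13 J/K.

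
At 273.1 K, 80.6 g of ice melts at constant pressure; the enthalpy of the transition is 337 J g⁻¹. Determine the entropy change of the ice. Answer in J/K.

ΔS = 99.5 J/K

Heat absorbed by the substance: Q = mL = 80.6 × 337 = 27162.2 J.
At constant T, ΔS = Q_rev/T = 27162.2 / 273.1 = 99.5 J/K.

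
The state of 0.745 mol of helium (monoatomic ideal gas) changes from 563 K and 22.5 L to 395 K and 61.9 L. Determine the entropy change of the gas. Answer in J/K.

ΔS = 2.98 J/K

Entropy is a state function: ΔS = nC_V ln(T₂/T₁) + nR ln(V₂/V₁), with C_V = 3R/2 = 12.47 J mol⁻¹ K⁻¹ for a monoatomic ideal gas.
ΔS = 0.745 × [12.47 × ln(395/563) + 8.314 × ln(61.9/22.5)] = 2.98 J/K.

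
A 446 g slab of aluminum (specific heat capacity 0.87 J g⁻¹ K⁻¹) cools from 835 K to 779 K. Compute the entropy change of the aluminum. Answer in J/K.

ΔS = -26.9 J/K

ΔS = ∫dQ_rev/T = m c ln(T₂/T₁) = 446 × 0.87 × ln(779/835) = -26.9 J/K.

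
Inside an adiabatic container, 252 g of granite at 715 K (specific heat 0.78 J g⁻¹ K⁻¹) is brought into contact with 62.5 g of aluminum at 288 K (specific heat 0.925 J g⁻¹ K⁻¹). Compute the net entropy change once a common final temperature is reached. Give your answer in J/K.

ΔS_total = 15.5 J/K

Energy balance: T_f = (m₁c₁T₁ + m₂c₂T₂)/(m₁c₁ + m₂c₂) = 617.95 K.
ΔS₁ = m₁c₁ ln(T_f/T₁) = 196.56 × ln(617.95/715) = -28.67 J/K.
ΔS₂ = m₂c₂ ln(T_f/T₂) = 57.8125 × ln(617.95/288) = 44.14 J/K.
ΔS_total = -28.67 + 44.14 = 15.5 J/K.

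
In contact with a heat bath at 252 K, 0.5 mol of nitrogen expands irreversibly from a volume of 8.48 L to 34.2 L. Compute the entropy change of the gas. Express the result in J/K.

ΔS_gas = 5.8 J/K

Entropy is a state function, so ΔS_gas depends only on the end states.
For an isothermal ideal gas ΔS_gas = nR ln(V₂/V₁) = 0.5 × 8.314 × ln(34.2/8.48) = 5.8 J/K.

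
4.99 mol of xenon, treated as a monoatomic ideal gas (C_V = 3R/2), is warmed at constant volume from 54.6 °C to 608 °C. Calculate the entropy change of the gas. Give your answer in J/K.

In kelvin: T₁ = 327.75 K, T₂ = 881.15 K. At constant volume, ΔS = nC_V ln(T₂/T₁) with C_V = 3R/2 = 12.47 J mol⁻¹ K⁻¹.
ΔS = 4.99 × 12.47 × ln(881.15/327.75) = 61.5 J/K.

ΔS = 61.5 J/K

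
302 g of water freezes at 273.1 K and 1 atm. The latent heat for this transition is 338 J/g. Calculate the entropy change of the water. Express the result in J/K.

ΔS = -374 J/K

Heat released by the substance: Q = −mL = −302 × 338 = −102076 J.
At constant T, ΔS = Q_rev/T = −102076 / 273.1 = -374 J/K.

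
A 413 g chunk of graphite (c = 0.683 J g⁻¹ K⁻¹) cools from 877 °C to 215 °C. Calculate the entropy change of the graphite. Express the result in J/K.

In kelvin: T₁ = 1150.15 K, T₂ = 488.15 K. ΔS = ∫dQ_rev/T = m c ln(T₂/T₁) = 413 × 0.683 × ln(488.15/1150.15) = -242 J/K.

ΔS = -242 J/K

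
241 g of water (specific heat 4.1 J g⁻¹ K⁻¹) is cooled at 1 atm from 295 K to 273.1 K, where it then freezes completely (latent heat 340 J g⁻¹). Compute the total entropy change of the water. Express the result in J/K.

Cooling step: ΔS₁ = m c ln(T_tr/T_i) = 241 × 4.1 × ln(273.1/295) = -76.22 J/K.
Phase change: ΔS₂ = −mL/T_tr = −241 × 340 / 273.1 = -300 J/K.
ΔS_total = (-76.22) + (-300) = -376 J/K.

ΔS = -376 J/K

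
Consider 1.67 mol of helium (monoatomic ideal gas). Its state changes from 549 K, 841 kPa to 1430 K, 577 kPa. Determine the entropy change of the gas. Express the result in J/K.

ΔS = 38.5 J/K

ΔS = nC_p ln(T₂/T₁) − nR ln(P₂/P₁), with C_p = 5R/2 = 20.79 J mol⁻¹ K⁻¹ for a monoatomic ideal gas.
ΔS = 1.67 × [20.79 × ln(1430/549) − 8.314 × ln(577/841)] = 38.5 J/K.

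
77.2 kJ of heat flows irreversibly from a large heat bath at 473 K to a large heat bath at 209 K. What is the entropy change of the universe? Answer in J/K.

ΔS_hot = −Q/T_H = −77200/473 = -163.2 J/K and ΔS_cold = +Q/T_C = 77200/209 = 369.4 J/K.
ΔS_total = -163.2 + 369.4 = 206 J/K, positive as the second law requires.

ΔS_total = 206 J/K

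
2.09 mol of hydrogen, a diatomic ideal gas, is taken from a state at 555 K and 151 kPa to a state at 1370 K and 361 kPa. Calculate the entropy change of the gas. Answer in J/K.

ΔS = nC_p ln(T₂/T₁) − nR ln(P₂/P₁), with C_p = 7R/2 = 29.1 J mol⁻¹ K⁻¹ for a diatomic ideal gas.
ΔS = 2.09 × [29.1 × ln(1370/555) − 8.314 × ln(361/151)] = 39.8 J/K.

ΔS = 39.8 J/K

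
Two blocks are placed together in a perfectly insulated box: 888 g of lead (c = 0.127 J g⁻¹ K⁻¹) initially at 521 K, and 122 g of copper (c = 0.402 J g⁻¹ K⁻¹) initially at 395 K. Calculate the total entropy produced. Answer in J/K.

Energy balance: T_f = (m₁c₁T₁ + m₂c₂T₂)/(m₁c₁ + m₂c₂) = 482.81 K.
ΔS₁ = m₁c₁ ln(T_f/T₁) = 112.776 × ln(482.81/521) = -8.585 J/K.
ΔS₂ = m₂c₂ ln(T_f/T₂) = 49.044 × ln(482.81/395) = 9.845 J/K.
ΔS_total = -8.585 + 9.845 = 1.26 J/K.

ΔS_total = 1.26 J/K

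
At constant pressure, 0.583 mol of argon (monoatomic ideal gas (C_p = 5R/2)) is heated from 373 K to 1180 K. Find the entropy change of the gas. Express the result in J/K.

ΔS = 14 J/K

At constant pressure, ΔS = nC_p ln(T₂/T₁) with C_p = 5R/2 = 20.79 J mol⁻¹ K⁻¹.
ΔS = 0.583 × 20.79 × ln(1180/373) = 14 J/K.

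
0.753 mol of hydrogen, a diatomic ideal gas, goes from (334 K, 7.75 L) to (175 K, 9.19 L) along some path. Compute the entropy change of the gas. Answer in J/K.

ΔS = -9.05 J/K

Entropy is a state function: ΔS = nC_V ln(T₂/T₁) + nR ln(V₂/V₁), with C_V = 5R/2 = 20.79 J mol⁻¹ K⁻¹ for a diatomic ideal gas.
ΔS = 0.753 × [20.79 × ln(175/334) + 8.314 × ln(9.19/7.75)] = -9.05 J/K.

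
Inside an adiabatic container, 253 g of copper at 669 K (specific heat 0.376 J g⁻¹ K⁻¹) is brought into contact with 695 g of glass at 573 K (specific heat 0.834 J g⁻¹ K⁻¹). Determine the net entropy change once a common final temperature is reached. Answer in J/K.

ΔS_total = 1.02 J/K

Energy balance: T_f = (m₁c₁T₁ + m₂c₂T₂)/(m₁c₁ + m₂c₂) = 586.53 K.
ΔS₁ = m₁c₁ ln(T_f/T₁) = 95.128 × ln(586.53/669) = -12.51 J/K.
ΔS₂ = m₂c₂ ln(T_f/T₂) = 579.63 × ln(586.53/573) = 13.53 J/K.
ΔS_total = -12.51 + 13.53 = 1.02 J/K.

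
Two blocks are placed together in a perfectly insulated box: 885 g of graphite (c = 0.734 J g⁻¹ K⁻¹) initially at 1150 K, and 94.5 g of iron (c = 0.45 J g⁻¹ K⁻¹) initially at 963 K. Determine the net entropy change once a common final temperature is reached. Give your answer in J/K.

ΔS_total = 0.597 J/K

Energy balance: T_f = (m₁c₁T₁ + m₂c₂T₂)/(m₁c₁ + m₂c₂) = 1138.5 K.
ΔS₁ = m₁c₁ ln(T_f/T₁) = 649.59 × ln(1138.5/1150) = -6.523 J/K.
ΔS₂ = m₂c₂ ln(T_f/T₂) = 42.525 × ln(1138.5/963) = 7.12 J/K.
ΔS_total = -6.523 + 7.12 = 0.597 J/K.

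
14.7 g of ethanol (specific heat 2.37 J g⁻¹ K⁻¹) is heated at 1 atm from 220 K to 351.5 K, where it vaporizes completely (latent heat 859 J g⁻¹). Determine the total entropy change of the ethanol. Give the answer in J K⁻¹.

Warming step: ΔS₁ = m c ln(T_tr/T_i) = 14.7 × 2.37 × ln(351.5/220) = 16.32 J/K.
Phase change: ΔS₂ = +mL/T_tr = 14.7 × 859 / 351.5 = 35.92 J/K.
ΔS_total = (16.32) + (35.92) = 52.2 J/K.

ΔS = 52.2 J/K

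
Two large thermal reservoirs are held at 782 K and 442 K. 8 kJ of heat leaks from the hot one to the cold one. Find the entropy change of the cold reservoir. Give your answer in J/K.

The cold reservoir gains heat Q, so ΔS_cold = +Q/T_C = 8000/442 = 18.1 J/K.

ΔS_cold = 18.1 J/K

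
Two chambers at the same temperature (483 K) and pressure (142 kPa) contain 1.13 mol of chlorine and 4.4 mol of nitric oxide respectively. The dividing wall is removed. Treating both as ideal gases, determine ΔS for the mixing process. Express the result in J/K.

Mole fractions: x_A = 1.13/5.53 = 0.204, x_B = 0.796.
ΔS_mix = −R(n_A ln x_A + n_B ln x_B) = −8.314 × (1.13 ln 0.204 + 4.4 ln 0.796) = 23.3 J/K.

ΔS_mix = 23.3 J/K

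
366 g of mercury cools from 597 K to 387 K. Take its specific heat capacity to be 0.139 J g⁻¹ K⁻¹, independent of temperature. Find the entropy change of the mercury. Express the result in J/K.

ΔS = -22.1 J/K

ΔS = ∫dQ_rev/T = m c ln(T₂/T₁) = 366 × 0.139 × ln(387/597) = -22.1 J/K.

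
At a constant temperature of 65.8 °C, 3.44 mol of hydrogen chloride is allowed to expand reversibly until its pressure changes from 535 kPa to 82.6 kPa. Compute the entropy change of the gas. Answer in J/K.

ΔS_gas = 53.4 J/K

For an isothermal ideal gas ΔS_gas = nR ln(P₁/P₂) = 3.44 × 8.314 × ln(535/82.6) = 53.4 J/K.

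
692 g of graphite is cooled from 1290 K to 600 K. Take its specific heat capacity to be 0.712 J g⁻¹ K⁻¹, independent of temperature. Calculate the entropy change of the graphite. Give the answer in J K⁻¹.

ΔS = ∫dQ_rev/T = m c ln(T₂/T₁) = 692 × 0.712 × ln(600/1290) = -377 J/K.

ΔS = -377 J/K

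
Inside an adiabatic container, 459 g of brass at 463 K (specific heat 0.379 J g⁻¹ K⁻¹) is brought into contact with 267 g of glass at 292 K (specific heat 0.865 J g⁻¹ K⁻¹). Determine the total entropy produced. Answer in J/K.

Energy balance: T_f = (m₁c₁T₁ + m₂c₂T₂)/(m₁c₁ + m₂c₂) = 365.47 K.
ΔS₁ = m₁c₁ ln(T_f/T₁) = 173.961 × ln(365.47/463) = -41.15 J/K.
ΔS₂ = m₂c₂ ln(T_f/T₂) = 230.955 × ln(365.47/292) = 51.83 J/K.
ΔS_total = -41.15 + 51.83 = 10.7 J/K.

ΔS_total = 10.7 J/K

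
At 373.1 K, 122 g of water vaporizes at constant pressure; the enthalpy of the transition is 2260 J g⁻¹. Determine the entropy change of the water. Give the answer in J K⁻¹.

ΔS = 739 J/K

Heat absorbed by the substance: Q = mL = 122 × 2260 = 275720 J.
At constant T, ΔS = Q_rev/T = 275720 / 373.1 = 739 J/K.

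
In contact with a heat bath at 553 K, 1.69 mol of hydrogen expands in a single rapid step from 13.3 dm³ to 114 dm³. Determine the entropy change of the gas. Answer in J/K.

ΔS_gas = 30.2 J/K

Entropy is a state function, so ΔS_gas depends only on the end states.
For an isothermal ideal gas ΔS_gas = nR ln(V₂/V₁) = 1.69 × 8.314 × ln(114/13.3) = 30.2 J/K.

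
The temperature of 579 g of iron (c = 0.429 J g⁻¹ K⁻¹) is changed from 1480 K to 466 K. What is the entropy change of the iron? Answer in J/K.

ΔS = -287 J/K

ΔS = ∫dQ_rev/T = m c ln(T₂/T₁) = 579 × 0.429 × ln(466/1480) = -287 J/K.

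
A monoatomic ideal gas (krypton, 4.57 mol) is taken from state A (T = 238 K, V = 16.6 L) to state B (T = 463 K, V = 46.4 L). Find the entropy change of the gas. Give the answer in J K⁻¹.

Entropy is a state function: ΔS = nC_V ln(T₂/T₁) + nR ln(V₂/V₁), with C_V = 3R/2 = 12.47 J mol⁻¹ K⁻¹ for a monoatomic ideal gas.
ΔS = 4.57 × [12.47 × ln(463/238) + 8.314 × ln(46.4/16.6)] = 77 J/K.

ΔS = 77 J/K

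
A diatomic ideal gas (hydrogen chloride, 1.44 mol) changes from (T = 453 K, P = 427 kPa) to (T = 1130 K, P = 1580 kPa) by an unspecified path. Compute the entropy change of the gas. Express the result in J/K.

ΔS = 22.6 J/K

ΔS = nC_p ln(T₂/T₁) − nR ln(P₂/P₁), with C_p = 7R/2 = 29.1 J mol⁻¹ K⁻¹ for a diatomic ideal gas.
ΔS = 1.44 × [29.1 × ln(1130/453) − 8.314 × ln(1580/427)] = 22.6 J/K.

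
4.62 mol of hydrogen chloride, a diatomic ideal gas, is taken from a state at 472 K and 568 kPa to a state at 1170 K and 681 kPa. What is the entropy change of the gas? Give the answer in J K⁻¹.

ΔS = 115 J/K

ΔS = nC_p ln(T₂/T₁) − nR ln(P₂/P₁), with C_p = 7R/2 = 29.1 J mol⁻¹ K⁻¹ for a diatomic ideal gas.
ΔS = 4.62 × [29.1 × ln(1170/472) − 8.314 × ln(681/568)] = 115 J/K.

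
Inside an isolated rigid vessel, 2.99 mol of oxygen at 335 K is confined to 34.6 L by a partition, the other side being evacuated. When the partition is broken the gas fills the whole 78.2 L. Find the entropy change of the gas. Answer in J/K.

For an ideal gas in free expansion Q = 0 and W = 0, so T is unchanged.
Entropy is a state function; using a reversible isothermal path, ΔS_gas = nR ln(V₂/V₁) = 2.99 × 8.314 × ln(78.2/34.6) = 20.3 J/K.

ΔS_gas = 20.3 J/K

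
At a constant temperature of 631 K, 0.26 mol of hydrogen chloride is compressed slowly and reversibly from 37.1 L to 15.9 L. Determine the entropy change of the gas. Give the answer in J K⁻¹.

For an isothermal ideal gas ΔS_gas = nR ln(V₂/V₁) = 0.26 × 8.314 × ln(15.9/37.1) = -1.83 J/K.

ΔS_gas = -1.83 J/K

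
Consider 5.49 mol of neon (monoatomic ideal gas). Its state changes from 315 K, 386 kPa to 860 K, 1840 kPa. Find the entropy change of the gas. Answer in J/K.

ΔS = 43.3 J/K

ΔS = nC_p ln(T₂/T₁) − nR ln(P₂/P₁), with C_p = 5R/2 = 20.79 J mol⁻¹ K⁻¹ for a monoatomic ideal gas.
ΔS = 5.49 × [20.79 × ln(860/315) − 8.314 × ln(1840/386)] = 43.3 J/K.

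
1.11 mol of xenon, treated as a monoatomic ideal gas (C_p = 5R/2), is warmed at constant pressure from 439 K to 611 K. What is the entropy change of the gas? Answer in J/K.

At constant pressure, ΔS = nC_p ln(T₂/T₁) with C_p = 5R/2 = 20.79 J mol⁻¹ K⁻¹.
ΔS = 1.11 × 20.79 × ln(611/439) = 7.63 J/K.

ΔS = 7.63 J/K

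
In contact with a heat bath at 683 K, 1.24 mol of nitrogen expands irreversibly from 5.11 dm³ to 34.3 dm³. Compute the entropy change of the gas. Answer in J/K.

ΔS_gas = 19.6 J/K

Entropy is a state function, so ΔS_gas depends only on the end states.
For an isothermal ideal gas ΔS_gas = nR ln(V₂/V₁) = 1.24 × 8.314 × ln(34.3/5.11) = 19.6 J/K.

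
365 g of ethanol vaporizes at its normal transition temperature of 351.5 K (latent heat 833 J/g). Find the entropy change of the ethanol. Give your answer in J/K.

ΔS = 865 J/K

Heat absorbed by the substance: Q = mL = 365 × 833 = 304045 J.
At constant T, ΔS = Q_rev/T = 304045 / 351.5 = 865 J/K.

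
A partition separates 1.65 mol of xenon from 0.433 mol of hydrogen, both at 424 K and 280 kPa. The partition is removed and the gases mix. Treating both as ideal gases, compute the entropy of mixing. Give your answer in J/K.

Mole fractions: x_A = 1.65/2.08 = 0.792, x_B = 0.208.
ΔS_mix = −R(n_A ln x_A + n_B ln x_B) = −8.314 × (1.65 ln 0.792 + 0.433 ln 0.208) = 8.85 J/K.

ΔS_mix = 8.85 J/K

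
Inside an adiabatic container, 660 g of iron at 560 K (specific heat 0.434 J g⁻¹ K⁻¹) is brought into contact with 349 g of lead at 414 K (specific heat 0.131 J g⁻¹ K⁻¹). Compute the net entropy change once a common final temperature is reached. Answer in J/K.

Energy balance: T_f = (m₁c₁T₁ + m₂c₂T₂)/(m₁c₁ + m₂c₂) = 539.9 K.
ΔS₁ = m₁c₁ ln(T_f/T₁) = 286.44 × ln(539.9/560) = -10.47 J/K.
ΔS₂ = m₂c₂ ln(T_f/T₂) = 45.719 × ln(539.9/414) = 12.14 J/K.
ΔS_total = -10.47 + 12.14 = 1.67 J/K.

ΔS_total = 1.67 J/K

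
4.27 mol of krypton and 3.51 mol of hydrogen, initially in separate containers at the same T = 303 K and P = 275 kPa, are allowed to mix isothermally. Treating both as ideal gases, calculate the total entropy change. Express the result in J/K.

Mole fractions: x_A = 4.27/7.78 = 0.549, x_B = 0.451.
ΔS_mix = −R(n_A ln x_A + n_B ln x_B) = −8.314 × (4.27 ln 0.549 + 3.51 ln 0.451) = 44.5 J/K.

ΔS_mix = 44.5 J/K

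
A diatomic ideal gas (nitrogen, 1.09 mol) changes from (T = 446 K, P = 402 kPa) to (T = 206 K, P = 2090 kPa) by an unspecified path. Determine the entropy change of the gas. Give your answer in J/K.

ΔS = -39.4 J/K

ΔS = nC_p ln(T₂/T₁) − nR ln(P₂/P₁), with C_p = 7R/2 = 29.1 J mol⁻¹ K⁻¹ for a diatomic ideal gas.
ΔS = 1.09 × [29.1 × ln(206/446) − 8.314 × ln(2090/402)] = -39.4 J/K.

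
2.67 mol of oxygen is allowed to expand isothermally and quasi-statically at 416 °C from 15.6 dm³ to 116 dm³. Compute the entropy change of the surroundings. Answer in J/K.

For an isothermal ideal gas ΔS_gas = nR ln(V₂/V₁) = 2.67 × 8.314 × ln(116/15.6) = 44.5 J/K.
The process is reversible, so ΔS_surr = −ΔS_gas = -44.5 J/K and ΔS_universe = 0.

ΔS_surr = -44.5 J/K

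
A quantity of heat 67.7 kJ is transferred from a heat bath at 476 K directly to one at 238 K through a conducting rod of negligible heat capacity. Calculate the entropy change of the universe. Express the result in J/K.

ΔS_hot = −Q/T_H = −67700/476 = -142.2 J/K and ΔS_cold = +Q/T_C = 67700/238 = 284.5 J/K.
ΔS_total = -142.2 + 284.5 = 142 J/K, positive as the second law requires.

ΔS_total = 142 J/K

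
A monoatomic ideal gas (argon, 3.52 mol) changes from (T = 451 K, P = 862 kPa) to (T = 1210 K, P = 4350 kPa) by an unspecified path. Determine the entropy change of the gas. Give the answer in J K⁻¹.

ΔS = nC_p ln(T₂/T₁) − nR ln(P₂/P₁), with C_p = 5R/2 = 20.79 J mol⁻¹ K⁻¹ for a monoatomic ideal gas.
ΔS = 3.52 × [20.79 × ln(1210/451) − 8.314 × ln(4350/862)] = 24.8 J/K.

ΔS = 24.8 J/K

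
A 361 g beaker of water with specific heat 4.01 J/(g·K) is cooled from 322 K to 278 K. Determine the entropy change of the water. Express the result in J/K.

ΔS = ∫dQ_rev/T = m c ln(T₂/T₁) = 361 × 4.01 × ln(278/322) = -213 J/K.

ΔS = -213 J/K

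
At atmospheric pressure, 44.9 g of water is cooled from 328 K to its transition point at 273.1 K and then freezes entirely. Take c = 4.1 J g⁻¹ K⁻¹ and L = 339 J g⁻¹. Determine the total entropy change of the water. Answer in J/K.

Cooling step: ΔS₁ = m c ln(T_tr/T_i) = 44.9 × 4.1 × ln(273.1/328) = -33.721 J/K.
Phase change: ΔS₂ = −mL/T_tr = −44.9 × 339 / 273.1 = -55.735 J/K.
ΔS_total = (-33.721) + (-55.735) = -89.5 J/K.

ΔS = -89.5 J/K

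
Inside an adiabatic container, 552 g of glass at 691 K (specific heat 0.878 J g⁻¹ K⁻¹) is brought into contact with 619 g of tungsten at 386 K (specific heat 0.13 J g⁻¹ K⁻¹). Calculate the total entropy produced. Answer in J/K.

ΔS_total = 10.2 J/K

Energy balance: T_f = (m₁c₁T₁ + m₂c₂T₂)/(m₁c₁ + m₂c₂) = 647.57 K.
ΔS₁ = m₁c₁ ln(T_f/T₁) = 484.656 × ln(647.57/691) = -31.46 J/K.
ΔS₂ = m₂c₂ ln(T_f/T₂) = 80.47 × ln(647.57/386) = 41.63 J/K.
ΔS_total = -31.46 + 41.63 = 10.2 J/K.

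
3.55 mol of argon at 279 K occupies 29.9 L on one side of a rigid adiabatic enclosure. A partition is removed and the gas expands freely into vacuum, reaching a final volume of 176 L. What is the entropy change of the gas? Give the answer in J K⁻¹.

ΔS_gas = 52.3 J/K

For an ideal gas in free expansion Q = 0 and W = 0, so T is unchanged.
Entropy is a state function; using a reversible isothermal path, ΔS_gas = nR ln(V₂/V₁) = 3.55 × 8.314 × ln(176/29.9) = 52.3 J/K.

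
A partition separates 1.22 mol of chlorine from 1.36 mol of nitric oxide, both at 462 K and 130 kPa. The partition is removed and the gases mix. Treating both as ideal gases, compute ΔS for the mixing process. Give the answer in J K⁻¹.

Mole fractions: x_A = 1.22/2.58 = 0.473, x_B = 0.527.
ΔS_mix = −R(n_A ln x_A + n_B ln x_B) = −8.314 × (1.22 ln 0.473 + 1.36 ln 0.527) = 14.8 J/K.

ΔS_mix = 14.8 J/K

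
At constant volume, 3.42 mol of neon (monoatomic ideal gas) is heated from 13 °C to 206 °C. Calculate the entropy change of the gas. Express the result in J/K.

In kelvin: T₁ = 286.15 K, T₂ = 479.15 K. At constant volume, ΔS = nC_V ln(T₂/T₁) with C_V = 3R/2 = 12.47 J mol⁻¹ K⁻¹.
ΔS = 3.42 × 12.47 × ln(479.15/286.15) = 22 J/K.

ΔS = 22 J/K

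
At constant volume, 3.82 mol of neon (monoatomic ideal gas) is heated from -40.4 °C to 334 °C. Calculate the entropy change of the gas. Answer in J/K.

ΔS = 45.7 J/K

In kelvin: T₁ = 232.75 K, T₂ = 607.15 K. At constant volume, ΔS = nC_V ln(T₂/T₁) with C_V = 3R/2 = 12.47 J mol⁻¹ K⁻¹.
ΔS = 3.82 × 12.47 × ln(607.15/232.75) = 45.7 J/K.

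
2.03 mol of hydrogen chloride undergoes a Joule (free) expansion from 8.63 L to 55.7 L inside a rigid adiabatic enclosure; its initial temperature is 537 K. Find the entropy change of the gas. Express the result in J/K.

ΔS_gas = 31.5 J/K

For an ideal gas in free expansion Q = 0 and W = 0, so T is unchanged.
Entropy is a state function; using a reversible isothermal path, ΔS_gas = nR ln(V₂/V₁) = 2.03 × 8.314 × ln(55.7/8.63) = 31.5 J/K.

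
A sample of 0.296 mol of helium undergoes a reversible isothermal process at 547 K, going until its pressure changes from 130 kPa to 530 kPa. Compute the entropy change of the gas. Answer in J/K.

ΔS_gas = -3.46 J/K

For an isothermal ideal gas ΔS_gas = nR ln(P₁/P₂) = 0.296 × 8.314 × ln(130/530) = -3.46 J/K.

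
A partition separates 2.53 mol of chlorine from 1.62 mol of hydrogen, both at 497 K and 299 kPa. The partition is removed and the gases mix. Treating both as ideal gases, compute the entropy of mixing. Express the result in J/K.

Mole fractions: x_A = 2.53/4.15 = 0.61, x_B = 0.39.
ΔS_mix = −R(n_A ln x_A + n_B ln x_B) = −8.314 × (2.53 ln 0.61 + 1.62 ln 0.39) = 23.1 J/K.

ΔS_mix = 23.1 J/K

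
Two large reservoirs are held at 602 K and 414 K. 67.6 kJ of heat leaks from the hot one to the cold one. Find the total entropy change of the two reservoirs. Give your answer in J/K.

ΔS_total = 51 J/K

ΔS_hot = −Q/T_H = −67600/602 = -112.3 J/K and ΔS_cold = +Q/T_C = 67600/414 = 163.3 J/K.
ΔS_total = -112.3 + 163.3 = 51 J/K, positive as the second law requires.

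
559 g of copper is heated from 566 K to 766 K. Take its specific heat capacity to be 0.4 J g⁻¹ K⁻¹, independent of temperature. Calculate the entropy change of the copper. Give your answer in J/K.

ΔS = 67.7 J/K

ΔS = ∫dQ_rev/T = m c ln(T₂/T₁) = 559 × 0.4 × ln(766/566) = 67.7 J/K.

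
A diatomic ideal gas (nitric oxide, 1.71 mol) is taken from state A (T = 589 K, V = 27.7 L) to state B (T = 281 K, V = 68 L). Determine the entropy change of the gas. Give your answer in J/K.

ΔS = -13.5 J/K

Entropy is a state function: ΔS = nC_V ln(T₂/T₁) + nR ln(V₂/V₁), with C_V = 5R/2 = 20.79 J mol⁻¹ K⁻¹ for a diatomic ideal gas.
ΔS = 1.71 × [20.79 × ln(281/589) + 8.314 × ln(68/27.7)] = -13.5 J/K.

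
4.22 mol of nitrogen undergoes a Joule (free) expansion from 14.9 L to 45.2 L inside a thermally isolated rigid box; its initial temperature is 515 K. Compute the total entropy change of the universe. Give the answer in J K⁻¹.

ΔS_universe = 38.9 J/K

For an ideal gas in free expansion Q = 0 and W = 0, so T is unchanged.
Entropy is a state function; using a reversible isothermal path, ΔS_gas = nR ln(V₂/V₁) = 4.22 × 8.314 × ln(45.2/14.9) = 38.9 J/K.
The insulated surroundings exchange no heat, so ΔS_surr = 0 and ΔS_universe = ΔS_gas.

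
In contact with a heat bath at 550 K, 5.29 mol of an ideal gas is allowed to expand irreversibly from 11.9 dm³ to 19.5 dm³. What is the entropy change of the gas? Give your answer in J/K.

Entropy is a state function, so ΔS_gas depends only on the end states.
For an isothermal ideal gas ΔS_gas = nR ln(V₂/V₁) = 5.29 × 8.314 × ln(19.5/11.9) = 21.7 J/K.

ΔS_gas = 21.7 J/K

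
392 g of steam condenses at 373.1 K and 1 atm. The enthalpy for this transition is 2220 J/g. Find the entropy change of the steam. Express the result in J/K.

Heat released by the substance: Q = −mL = −392 × 2220 = −870240 J.
At constant T, ΔS = Q_rev/T = −870240 / 373.1 = -2330 J/K.

ΔS = -2330 J/K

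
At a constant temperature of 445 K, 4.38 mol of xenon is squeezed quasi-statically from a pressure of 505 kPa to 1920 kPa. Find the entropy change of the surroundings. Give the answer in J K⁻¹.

For an isothermal ideal gas ΔS_gas = nR ln(P₁/P₂) = 4.38 × 8.314 × ln(505/1920) = -48.6 J/K.
The process is reversible, so ΔS_surr = −ΔS_gas = 48.6 J/K and ΔS_universe = 0.

ΔS_surr = 48.6 J/K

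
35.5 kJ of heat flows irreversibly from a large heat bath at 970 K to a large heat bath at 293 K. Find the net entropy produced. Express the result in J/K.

ΔS_hot = −Q/T_H = −35500/970 = -36.6 J/K and ΔS_cold = +Q/T_C = 35500/293 = 121.2 J/K.
ΔS_total = -36.6 + 121.2 = 84.6 J/K, positive as the second law requires.

ΔS_total = 84.6 J/K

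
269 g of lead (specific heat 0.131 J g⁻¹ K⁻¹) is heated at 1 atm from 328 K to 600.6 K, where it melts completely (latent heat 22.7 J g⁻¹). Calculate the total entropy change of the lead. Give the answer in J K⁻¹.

Warming step: ΔS₁ = m c ln(T_tr/T_i) = 269 × 0.131 × ln(600.6/328) = 21.32 J/K.
Phase change: ΔS₂ = +mL/T_tr = 269 × 22.7 / 600.6 = 10.17 J/K.
ΔS_total = (21.32) + (10.17) = 31.5 J/K.

ΔS = 31.5 J/K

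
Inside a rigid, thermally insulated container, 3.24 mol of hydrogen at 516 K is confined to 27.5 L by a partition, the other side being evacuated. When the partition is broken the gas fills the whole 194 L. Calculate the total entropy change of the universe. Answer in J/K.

ΔS_universe = 52.6 J/K

No heat is exchanged and no work is done, so the ideal-gas temperature stays constant.
Entropy is a state function; using a reversible isothermal path, ΔS_gas = nR ln(V₂/V₁) = 3.24 × 8.314 × ln(194/27.5) = 52.6 J/K.
The insulated surroundings exchange no heat, so ΔS_surr = 0 and ΔS_universe = ΔS_gas.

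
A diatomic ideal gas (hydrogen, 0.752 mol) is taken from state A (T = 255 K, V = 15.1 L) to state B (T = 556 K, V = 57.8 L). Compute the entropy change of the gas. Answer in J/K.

Entropy is a state function: ΔS = nC_V ln(T₂/T₁) + nR ln(V₂/V₁), with C_V = 5R/2 = 20.79 J mol⁻¹ K⁻¹ for a diatomic ideal gas.
ΔS = 0.752 × [20.79 × ln(556/255) + 8.314 × ln(57.8/15.1)] = 20.6 J/K.

ΔS = 20.6 J/K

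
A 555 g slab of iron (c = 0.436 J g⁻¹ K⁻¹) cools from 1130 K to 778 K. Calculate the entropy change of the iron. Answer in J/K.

ΔS = ∫dQ_rev/T = m c ln(T₂/T₁) = 555 × 0.436 × ln(778/1130) = -90.3 J/K.

ΔS = -90.3 J/K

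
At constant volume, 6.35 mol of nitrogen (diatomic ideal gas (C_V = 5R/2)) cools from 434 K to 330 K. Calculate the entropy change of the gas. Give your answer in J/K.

At constant volume, ΔS = nC_V ln(T₂/T₁) with C_V = 5R/2 = 20.79 J mol⁻¹ K⁻¹.
ΔS = 6.35 × 20.79 × ln(330/434) = -36.2 J/K.

ΔS = -36.2 J/K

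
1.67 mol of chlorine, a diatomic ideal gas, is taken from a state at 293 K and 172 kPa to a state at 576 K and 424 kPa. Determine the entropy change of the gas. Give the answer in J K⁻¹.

ΔS = nC_p ln(T₂/T₁) − nR ln(P₂/P₁), with C_p = 7R/2 = 29.1 J mol⁻¹ K⁻¹ for a diatomic ideal gas.
ΔS = 1.67 × [29.1 × ln(576/293) − 8.314 × ln(424/172)] = 20.3 J/K.

ΔS = 20.3 J/K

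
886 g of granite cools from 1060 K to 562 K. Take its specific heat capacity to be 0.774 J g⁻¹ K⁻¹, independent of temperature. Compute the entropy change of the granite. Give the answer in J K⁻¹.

ΔS = ∫dQ_rev/T = m c ln(T₂/T₁) = 886 × 0.774 × ln(562/1060) = -435 J/K.

ΔS = -435 J/K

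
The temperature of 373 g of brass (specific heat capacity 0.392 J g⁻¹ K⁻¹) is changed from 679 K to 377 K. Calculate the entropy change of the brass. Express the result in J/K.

ΔS = ∫dQ_rev/T = m c ln(T₂/T₁) = 373 × 0.392 × ln(377/679) = -86 J/K.

ΔS = -86 J/K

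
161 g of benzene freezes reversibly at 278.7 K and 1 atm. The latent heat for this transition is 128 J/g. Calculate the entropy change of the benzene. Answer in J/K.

Heat released by the substance: Q = −mL = −161 × 128 = −20608 J.
At constant T, ΔS = Q_rev/T = −20608 / 278.7 = -73.9 J/K.

ΔS = -73.9 J/K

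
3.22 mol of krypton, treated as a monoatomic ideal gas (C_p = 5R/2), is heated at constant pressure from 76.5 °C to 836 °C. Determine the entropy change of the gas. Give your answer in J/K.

ΔS = 77.3 J/K

In kelvin: T₁ = 349.65 K, T₂ = 1109.15 K. At constant pressure, ΔS = nC_p ln(T₂/T₁) with C_p = 5R/2 = 20.79 J mol⁻¹ K⁻¹.
ΔS = 3.22 × 20.79 × ln(1109.15/349.65) = 77.3 J/K.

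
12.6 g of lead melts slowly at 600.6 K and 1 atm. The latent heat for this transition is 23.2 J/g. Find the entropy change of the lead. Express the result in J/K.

ΔS = 0.487 J/K

Heat absorbed by the substance: Q = mL = 12.6 × 23.2 = 292.32 J.
At constant T, ΔS = Q_rev/T = 292.32 / 600.6 = 0.487 J/K.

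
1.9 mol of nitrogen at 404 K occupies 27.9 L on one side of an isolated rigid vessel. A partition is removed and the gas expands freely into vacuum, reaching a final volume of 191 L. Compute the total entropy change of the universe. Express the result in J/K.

ΔS_universe = 30.4 J/K

No heat is exchanged and no work is done, so the ideal-gas temperature stays constant.
Entropy is a state function; using a reversible isothermal path, ΔS_gas = nR ln(V₂/V₁) = 1.9 × 8.314 × ln(191/27.9) = 30.4 J/K.
The insulated surroundings exchange no heat, so ΔS_surr = 0 and ΔS_universe = ΔS_gas.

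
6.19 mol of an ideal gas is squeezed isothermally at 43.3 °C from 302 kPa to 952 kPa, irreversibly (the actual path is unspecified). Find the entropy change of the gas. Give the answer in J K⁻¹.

ΔS_gas = -59.1 J/K

Entropy is a state function, so ΔS_gas depends only on the end states.
For an isothermal ideal gas ΔS_gas = nR ln(P₁/P₂) = 6.19 × 8.314 × ln(302/952) = -59.1 J/K.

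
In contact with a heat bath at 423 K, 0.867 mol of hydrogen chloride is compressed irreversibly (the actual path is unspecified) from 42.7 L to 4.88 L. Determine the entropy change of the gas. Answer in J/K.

ΔS_gas = -15.6 J/K

Entropy is a state function, so ΔS_gas depends only on the end states.
For an isothermal ideal gas ΔS_gas = nR ln(V₂/V₁) = 0.867 × 8.314 × ln(4.88/42.7) = -15.6 J/K.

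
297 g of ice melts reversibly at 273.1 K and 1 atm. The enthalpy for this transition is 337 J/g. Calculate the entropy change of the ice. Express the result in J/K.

Heat absorbed by the substance: Q = mL = 297 × 337 = 100089 J.
At constant T, ΔS = Q_rev/T = 100089 / 273.1 = 366 J/K.

ΔS = 366 J/K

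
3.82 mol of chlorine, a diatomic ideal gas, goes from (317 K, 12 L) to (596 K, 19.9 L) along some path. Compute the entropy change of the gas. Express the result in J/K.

ΔS = 66.2 J/K

Entropy is a state function: ΔS = nC_V ln(T₂/T₁) + nR ln(V₂/V₁), with C_V = 5R/2 = 20.79 J mol⁻¹ K⁻¹ for a diatomic ideal gas.
ΔS = 3.82 × [20.79 × ln(596/317) + 8.314 × ln(19.9/12)] = 66.2 J/K.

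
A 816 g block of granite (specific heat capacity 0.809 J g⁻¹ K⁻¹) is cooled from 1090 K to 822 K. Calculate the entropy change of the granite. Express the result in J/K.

ΔS = ∫dQ_rev/T = m c ln(T₂/T₁) = 816 × 0.809 × ln(822/1090) = -186 J/K.

ΔS = -186 J/K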